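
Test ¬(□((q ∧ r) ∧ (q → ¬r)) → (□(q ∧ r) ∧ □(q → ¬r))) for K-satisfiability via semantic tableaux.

Unsatisfiable (every branch closes)

1. ¬(□((q ∧ r) ∧ (q → ¬r)) → (□(q ∧ r) ∧ □(q → ¬r))), u
2. □((q ∧ r) ∧ (q → ¬r)), u   [¬→-rule on 1]
3. ¬(□(q ∧ r) ∧ □(q → ¬r)), u   [¬→-rule on 1]
4. ¬□(q → ¬r), u   [¬∧-rule on 3 (branches; this branch)]
5. ¬(q → ¬r), v   [¬□-rule on 4: fresh world v, uRv]
6. q, v   [¬→-rule on 5]
7. r, v   [¬→-rule on 5]
8. (q ∧ r) ∧ (q → ¬r), v   [□-rule on 2 via uRv]
9. q ∧ r, v   [∧-rule on 8]
10. q → ¬r, v   [∧-rule on 8]
11. ¬r, v   [→-rule on 10 (branches; this branch)]
Accessibility: uRv
Branch closes: r and ¬r both at v.
Every branch closes; the branch above is one of them.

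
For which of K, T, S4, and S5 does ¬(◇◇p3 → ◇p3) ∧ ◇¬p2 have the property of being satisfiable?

K, T

T-tableau for the formula:
1. ¬(◇◇p3 → ◇p3) ∧ ◇¬p2, w0
2. ¬(◇◇p3 → ◇p3), w0
3. ◇¬p2, w0
4. ◇◇p3, w0
5. ¬◇p3, w0
6. ¬p3, w0
7. ¬p2, w1
8. ¬p3, w1
9. ◇p3, w2
10. ¬p3, w2
11. p3, w3
Accessibility: w0Rw0, w0Rw1, w0Rw2, w1Rw1, w2Rw2, w2Rw3, w3Rw3
Complete open branch: satisfiable in T, hence also in K (this T-model is also a K-model).
S4-tableau for the formula:
1. ¬(◇◇p3 → ◇p3) ∧ ◇¬p2, w0
2. ¬(◇◇p3 → ◇p3), w0
3. ◇¬p2, w0
4. ◇◇p3, w0
5. ¬◇p3, w0
6. ¬p3, w0
7. ¬p2, w1
8. ¬p3, w1
9. ◇p3, w2
10. ¬p3, w2
11. p3, w3
12. ¬p3, w3
Accessibility: w0Rw0, w0Rw1, w0Rw2, w0Rw3, w1Rw1, w2Rw2, w2Rw3, w3Rw3
Branch closes: p3 and ¬p3 both at w3.
Every branch closes (one shown): unsatisfiable in S4, hence also in S5 (every S5-frame is an S4-frame).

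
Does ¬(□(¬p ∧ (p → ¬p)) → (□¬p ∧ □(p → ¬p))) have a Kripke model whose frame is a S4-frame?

Unsatisfiable

1. ¬(□(¬p ∧ (p → ¬p)) → (□¬p ∧ □(p → ¬p))), 0
2. □(¬p ∧ (p → ¬p)), 0   [¬→-rule on 1]
3. ¬(□¬p ∧ □(p → ¬p)), 0   [¬→-rule on 1]
4. ¬p ∧ (p → ¬p), 0   [□-rule on 2 via 0R0]
5. ¬p, 0   [∧-rule on 4]
6. p → ¬p, 0   [∧-rule on 4]
7. ¬□(p → ¬p), 0   [¬∧-rule on 3 (branches; this branch)]
8. ¬(p → ¬p), 1   [¬□-rule on 7: fresh world 1, 0R1]
9. p, 1   [¬→-rule on 8]
10. ¬p ∧ (p → ¬p), 1   [□-rule on 2 via 0R1]
11. ¬p, 1   [∧-rule on 10]
12. p → ¬p, 1   [∧-rule on 10]
Accessibility: 0R0, 0R1, 1R1
Branch closes: p and ¬p both at 1.
All branches of the tableau close; one closing branch shown above.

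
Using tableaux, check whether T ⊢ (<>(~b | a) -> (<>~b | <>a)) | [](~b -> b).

Tableau for the negation ~((<>(~b | a) -> (<>~b | <>a)) | [](~b -> b)):
1. ~((<>(~b | a) -> (<>~b | <>a)) | [](~b -> b)), u
2. ~(<>(~b | a) -> (<>~b | <>a)), u   [~|-rule on 1]
3. ~[](~b -> b), u   [~|-rule on 1]
4. <>(~b | a), u   [~->-rule on 2]
5. ~(<>~b | <>a), u   [~->-rule on 2]
6. ~<>~b, u   [~|-rule on 5]
7. ~<>a, u   [~|-rule on 5]
8. b, u   [~<>-rule on 6 via uRu]
9. ~a, u   [~<>-rule on 7 via uRu]
10. ~(~b -> b), v   [~[]-rule on 3: fresh world v, uRv]
11. ~b, v   [~->-rule on 10]
12. b, v   [~<>-rule on 6 via uRv]
Accessibility: uRu, uRv, vRv
Branch closes: b and ~b both at v.
Every branch of the negation's tableau closes; the branch above is one of them.

Yes, valid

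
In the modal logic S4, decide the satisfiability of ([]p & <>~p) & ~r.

Unsatisfiable

1. ([]p & <>~p) & ~r, 0
2. []p & <>~p, 0   [&-rule on 1]
3. ~r, 0   [&-rule on 1]
4. []p, 0   [&-rule on 2]
5. <>~p, 0   [&-rule on 2]
6. p, 0   [[]-rule on 4 via 0R0]
7. ~p, 1   [<>-rule on 5: fresh world 1, 0R1]
8. p, 1   [[]-rule on 4 via 0R1]
Accessibility: 0R0, 0R1, 1R1
Branch closes: p and ~p both at 1.
(One branch shown.) All branches close.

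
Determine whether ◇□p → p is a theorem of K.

No, not valid

Tableau for the negation ¬(◇□p → p):
1. ¬(◇□p → p), u
2. ◇□p, u   [¬→-rule on 1]
3. ¬p, u   [¬→-rule on 1]
4. □p, v   [◇-rule on 2: fresh world v, uRv]
Accessibility: uRv
The negation has an open branch (countermodel exists).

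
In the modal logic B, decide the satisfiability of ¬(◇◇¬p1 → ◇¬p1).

1. ¬(◇◇¬p1 → ◇¬p1), w0
2. ◇◇¬p1, w0
3. ¬◇¬p1, w0
4. p1, w0
5. ◇¬p1, w1
6. p1, w1
7. ¬p1, w2
Accessibility: w0Rw0, w0Rw1, w1Rw0, w1Rw1, w1Rw2, w2Rw1, w2Rw2

Satisfiable (open branch found)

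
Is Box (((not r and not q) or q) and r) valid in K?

Invalid (countermodel exists)

Tableau for the negation not Box (((not r and not q) or q) and r):
1. not Box (((not r and not q) or q) and r), 0
2. not (((not r and not q) or q) and r), 1   [neg-Box-rule on 1: fresh world 1, 0R1]
3. not r, 1   [neg-and-rule on 2 (branches; this branch)]
Accessibility: 0R1
The negation has an open branch (countermodel exists).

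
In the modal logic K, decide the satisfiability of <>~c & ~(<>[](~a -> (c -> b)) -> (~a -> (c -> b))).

1. <>~c & ~(<>[](~a -> (c -> b)) -> (~a -> (c -> b))), 0
2. <>~c, 0
3. ~(<>[](~a -> (c -> b)) -> (~a -> (c -> b))), 0
4. <>[](~a -> (c -> b)), 0
5. ~(~a -> (c -> b)), 0
6. ~a, 0
7. ~(c -> b), 0
8. c, 0
9. ~b, 0
10. ~c, 1
11. [](~a -> (c -> b)), 2
Accessibility: 0R1, 0R2

Yes, satisfiable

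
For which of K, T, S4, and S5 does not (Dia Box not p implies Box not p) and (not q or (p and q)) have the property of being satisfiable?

S4-tableau for the formula:
1. not (Dia Box not p implies Box not p) and (not q or (p and q)), w0
2. not (Dia Box not p implies Box not p), w0
3. not q or (p and q), w0
4. Dia Box not p, w0
5. not Box not p, w0
6. p and q, w0
7. p, w0
8. q, w0
9. Box not p, w1
10. not p, w1
11. p, w2
Accessibility: w0Rw0, w0Rw1, w0Rw2, w1Rw1, w2Rw2
Complete open branch: satisfiable in S4, hence also in K, T (this S4-model is also a K-model and a T-model).
S5-tableau for the formula:
1. not (Dia Box not p implies Box not p) and (not q or (p and q)), w0
2. not (Dia Box not p implies Box not p), w0
3. not q or (p and q), w0
4. Dia Box not p, w0
5. not Box not p, w0
6. not q, w0
7. Box not p, w1
8. not p, w0
9. not p, w1
10. p, w2
11. not p, w2
Accessibility: w0Rw0, w0Rw1, w0Rw2, w1Rw0, w1Rw1, w1Rw2, w2Rw0, w2Rw1, w2Rw2
Branch closes: p and not p both at w2.
Every branch closes (one shown): unsatisfiable in S5.

K, T, S4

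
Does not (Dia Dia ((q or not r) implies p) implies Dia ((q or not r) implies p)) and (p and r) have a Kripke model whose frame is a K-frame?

1. not (Dia Dia ((q or not r) implies p) implies Dia ((q or not r) implies p)) and (p and r), u
2. not (Dia Dia ((q or not r) implies p) implies Dia ((q or not r) implies p)), u   [and-rule on 1]
3. p and r, u   [and-rule on 1]
4. Dia Dia ((q or not r) implies p), u   [neg-implies-rule on 2]
5. not Dia ((q or not r) implies p), u   [neg-implies-rule on 2]
6. p, u   [and-rule on 3]
7. r, u   [and-rule on 3]
8. Dia ((q or not r) implies p), v   [Dia-rule on 4: fresh world v, uRv]
9. not ((q or not r) implies p), v   [neg-Dia-rule on 5 via uRv]
10. q or not r, v   [neg-implies-rule on 9]
11. not p, v   [neg-implies-rule on 9]
12. not r, v   [or-rule on 10 (branches; this branch)]
13. (q or not r) implies p, w   [Dia-rule on 8: fresh world w, vRw]
14. p, w   [implies-rule on 13 (branches; this branch)]
Accessibility: uRv, vRw

Yes, satisfiable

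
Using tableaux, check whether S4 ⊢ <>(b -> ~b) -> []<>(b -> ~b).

Tableau for the negation ~(<>(b -> ~b) -> []<>(b -> ~b)):
1. ~(<>(b -> ~b) -> []<>(b -> ~b)), u
2. <>(b -> ~b), u
3. ~[]<>(b -> ~b), u
4. b -> ~b, v
5. ~b, v
6. ~<>(b -> ~b), w
7. ~(b -> ~b), w
8. b, w
Accessibility: uRu, uRv, uRw, vRv, wRw
The negation has an open branch (countermodel exists).

Not valid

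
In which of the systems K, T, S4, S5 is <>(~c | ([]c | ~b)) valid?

T-tableau for the negation ~<>(~c | ([]c | ~b)):
1. ~<>(~c | ([]c | ~b)), w0
2. ~(~c | ([]c | ~b)), w0   [~<>-rule on 1 via w0Rw0]
3. c, w0   [~|-rule on 2]
4. ~([]c | ~b), w0   [~|-rule on 2]
5. ~[]c, w0   [~|-rule on 4]
6. b, w0   [~|-rule on 4]
7. ~c, w1   [~[]-rule on 5: fresh world w1, w0Rw1]
8. ~(~c | ([]c | ~b)), w1   [~<>-rule on 1 via w0Rw1]
9. c, w1   [~|-rule on 8]
10. ~([]c | ~b), w1   [~|-rule on 8]
Accessibility: w0Rw0, w0Rw1, w1Rw1
Branch closes: c and ~c both at w1.
Every branch closes (one shown): valid in T, hence also in S4, S5 (every theorem of T is a theorem of S4 and S5).
K-tableau for the negation ~<>(~c | ([]c | ~b)):
1. ~<>(~c | ([]c | ~b)), w0
Complete open branch: countermodel on a K-frame, so not valid in K.

T, S4, S5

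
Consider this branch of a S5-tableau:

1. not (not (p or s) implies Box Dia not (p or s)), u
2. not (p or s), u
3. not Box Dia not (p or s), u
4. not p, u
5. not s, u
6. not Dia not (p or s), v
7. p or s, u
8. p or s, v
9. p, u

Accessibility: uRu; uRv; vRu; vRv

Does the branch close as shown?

Yes, closed

Both p and not p appear at u.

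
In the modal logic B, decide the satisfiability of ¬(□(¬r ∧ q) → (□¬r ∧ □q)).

No, unsatisfiable

1. ¬(□(¬r ∧ q) → (□¬r ∧ □q)), u
2. □(¬r ∧ q), u
3. ¬(□¬r ∧ □q), u
4. ¬r ∧ q, u
5. ¬r, u
6. q, u
7. ¬□q, u
8. ¬q, v
9. ¬r ∧ q, v
10. ¬r, v
11. q, v
Accessibility: uRu, uRv, vRu, vRv
Branch closes: q and ¬q both at v.
Every branch closes; the branch above is one of them.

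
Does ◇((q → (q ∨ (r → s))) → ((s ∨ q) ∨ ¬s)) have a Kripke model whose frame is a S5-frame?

1. ◇((q → (q ∨ (r → s))) → ((s ∨ q) ∨ ¬s)), w0
2. (q → (q ∨ (r → s))) → ((s ∨ q) ∨ ¬s), w1
3. (s ∨ q) ∨ ¬s, w1
4. ¬s, w1
Accessibility: w0Rw0, w0Rw1, w1Rw0, w1Rw1

Yes, satisfiable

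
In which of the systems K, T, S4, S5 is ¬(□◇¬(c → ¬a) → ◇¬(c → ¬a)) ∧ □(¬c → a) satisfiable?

K-tableau for the formula:
1. ¬(□◇¬(c → ¬a) → ◇¬(c → ¬a)) ∧ □(¬c → a), w0
2. ¬(□◇¬(c → ¬a) → ◇¬(c → ¬a)), w0   [∧-rule on 1]
3. □(¬c → a), w0   [∧-rule on 1]
4. □◇¬(c → ¬a), w0   [¬→-rule on 2]
5. ¬◇¬(c → ¬a), w0   [¬→-rule on 2]
Complete open branch: satisfiable in K.
T-tableau for the formula:
1. ¬(□◇¬(c → ¬a) → ◇¬(c → ¬a)) ∧ □(¬c → a), w0
2. ¬(□◇¬(c → ¬a) → ◇¬(c → ¬a)), w0   [∧-rule on 1]
3. □(¬c → a), w0   [∧-rule on 1]
4. □◇¬(c → ¬a), w0   [¬→-rule on 2]
5. ¬◇¬(c → ¬a), w0   [¬→-rule on 2]
6. ¬c → a, w0   [□-rule on 3 via w0Rw0]
7. ◇¬(c → ¬a), w0   [□-rule on 4 via w0Rw0]
8. c → ¬a, w0   [¬◇-rule on 5 via w0Rw0]
9. a, w0   [→-rule on 6 (branches; this branch)]
10. ¬c, w0   [→-rule on 8 (branches; this branch)]
11. ¬(c → ¬a), w1   [◇-rule on 7: fresh world w1, w0Rw1]
12. c, w1   [¬→-rule on 11]
13. a, w1   [¬→-rule on 11]
14. ¬c → a, w1   [□-rule on 3 via w0Rw1]
15. ◇¬(c → ¬a), w1   [□-rule on 4 via w0Rw1]
16. c → ¬a, w1   [¬◇-rule on 5 via w0Rw1]
17. ¬a, w1   [→-rule on 16 (branches; this branch)]
Accessibility: w0Rw0, w0Rw1, w1Rw1
Branch closes: a and ¬a both at w1.
Every branch closes (one shown): unsatisfiable in T, hence also in S4, S5 (every S4/S5-frame is a T-frame).

K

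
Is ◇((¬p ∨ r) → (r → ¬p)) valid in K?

Tableau for the negation ¬◇((¬p ∨ r) → (r → ¬p)):
1. ¬◇((¬p ∨ r) → (r → ¬p)), w0
The negation has an open branch (countermodel exists).

No, not valid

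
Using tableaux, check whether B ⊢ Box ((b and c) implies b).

Valid

Tableau for the negation not Box ((b and c) implies b):
1. not Box ((b and c) implies b), u
2. not ((b and c) implies b), v   [neg-Box-rule on 1: fresh world v, uRv]
3. b and c, v   [neg-implies-rule on 2]
4. not b, v   [neg-implies-rule on 2]
5. b, v   [and-rule on 3]
6. c, v   [and-rule on 3]
Accessibility: uRu, uRv, vRu, vRv
Branch closes: b and not b both at v.
Every branch of the negation's tableau closes; the branch above is one of them.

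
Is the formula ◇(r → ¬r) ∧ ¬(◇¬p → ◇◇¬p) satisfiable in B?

1. ◇(r → ¬r) ∧ ¬(◇¬p → ◇◇¬p), w0
2. ◇(r → ¬r), w0
3. ¬(◇¬p → ◇◇¬p), w0
4. ◇¬p, w0
5. ¬◇◇¬p, w0
6. ¬◇¬p, w0
7. p, w0
8. r → ¬r, w1
9. ¬◇¬p, w1
10. p, w1
11. ¬r, w1
12. ¬p, w2
13. ¬◇¬p, w2
14. p, w2
Accessibility: w0Rw0, w0Rw1, w0Rw2, w1Rw0, w1Rw1, w2Rw0, w2Rw2
Branch closes: p and ¬p both at w2.
(One branch shown.) All branches close.

Unsatisfiable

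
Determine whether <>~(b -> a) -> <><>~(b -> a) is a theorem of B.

Tableau for the negation ~(<>~(b -> a) -> <><>~(b -> a)):
1. ~(<>~(b -> a) -> <><>~(b -> a)), 0
2. <>~(b -> a), 0   [~->-rule on 1]
3. ~<><>~(b -> a), 0   [~->-rule on 1]
4. ~<>~(b -> a), 0   [~<>-rule on 3 via 0R0]
5. b -> a, 0   [~<>-rule on 4 via 0R0]
6. a, 0   [->-rule on 5 (branches; this branch)]
7. ~(b -> a), 1   [<>-rule on 2: fresh world 1, 0R1]
8. b, 1   [~->-rule on 7]
9. ~a, 1   [~->-rule on 7]
10. ~<>~(b -> a), 1   [~<>-rule on 3 via 0R1]
11. b -> a, 1   [~<>-rule on 4 via 0R1]
12. a, 1   [->-rule on 11 (branches; this branch)]
Accessibility: 0R0, 0R1, 1R0, 1R1
Branch closes: a and ~a both at 1.
All branches of the negation close; one closing branch shown above.

Valid in B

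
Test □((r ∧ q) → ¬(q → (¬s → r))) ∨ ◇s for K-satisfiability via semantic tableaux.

Satisfiable (open branch found)

1. □((r ∧ q) → ¬(q → (¬s → r))) ∨ ◇s, 0
2. ◇s, 0
3. s, 1
Accessibility: 0R1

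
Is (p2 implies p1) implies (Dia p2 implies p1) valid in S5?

No, not valid

Tableau for the negation not ((p2 implies p1) implies (Dia p2 implies p1)):
1. not ((p2 implies p1) implies (Dia p2 implies p1)), 0
2. p2 implies p1, 0   [neg-implies-rule on 1]
3. not (Dia p2 implies p1), 0   [neg-implies-rule on 1]
4. Dia p2, 0   [neg-implies-rule on 3]
5. not p1, 0   [neg-implies-rule on 3]
6. not p2, 0   [implies-rule on 2 (branches; this branch)]
7. p2, 1   [Dia-rule on 4: fresh world 1, 0R1]
Accessibility: 0R0, 0R1, 1R0, 1R1
The negation has an open branch (countermodel exists).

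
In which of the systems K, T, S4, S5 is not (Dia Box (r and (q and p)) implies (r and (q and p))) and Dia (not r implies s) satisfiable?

K, T, S4

S5-tableau for the formula:
1. not (Dia Box (r and (q and p)) implies (r and (q and p))) and Dia (not r implies s), w0
2. not (Dia Box (r and (q and p)) implies (r and (q and p))), w0   [and-rule on 1]
3. Dia (not r implies s), w0   [and-rule on 1]
4. Dia Box (r and (q and p)), w0   [neg-implies-rule on 2]
5. not (r and (q and p)), w0   [neg-implies-rule on 2]
6. not (q and p), w0   [neg-and-rule on 5 (branches; this branch)]
7. not p, w0   [neg-and-rule on 6 (branches; this branch)]
8. not r implies s, w1   [Dia-rule on 3: fresh world w1, w0Rw1]
9. s, w1   [implies-rule on 8 (branches; this branch)]
10. Box (r and (q and p)), w2   [Dia-rule on 4: fresh world w2, w0Rw2]
11. r and (q and p), w0   [Box-rule on 10 via w2Rw0]
12. r, w0   [and-rule on 11]
13. q and p, w0   [and-rule on 11]
14. q, w0   [and-rule on 13]
15. p, w0   [and-rule on 13]
Accessibility: w0Rw0, w0Rw1, w0Rw2, w1Rw0, w1Rw1, w1Rw2, w2Rw0, w2Rw1, w2Rw2
Branch closes: p and not p both at w0.
Every branch closes (one shown): unsatisfiable in S5.
S4-tableau for the formula:
1. not (Dia Box (r and (q and p)) implies (r and (q and p))) and Dia (not r implies s), w0
2. not (Dia Box (r and (q and p)) implies (r and (q and p))), w0   [and-rule on 1]
3. Dia (not r implies s), w0   [and-rule on 1]
4. Dia Box (r and (q and p)), w0   [neg-implies-rule on 2]
5. not (r and (q and p)), w0   [neg-implies-rule on 2]
6. not (q and p), w0   [neg-and-rule on 5 (branches; this branch)]
7. not p, w0   [neg-and-rule on 6 (branches; this branch)]
8. not r implies s, w1   [Dia-rule on 3: fresh world w1, w0Rw1]
9. s, w1   [implies-rule on 8 (branches; this branch)]
10. Box (r and (q and p)), w2   [Dia-rule on 4: fresh world w2, w0Rw2]
11. r and (q and p), w2   [Box-rule on 10 via w2Rw2]
12. r, w2   [and-rule on 11]
13. q and p, w2   [and-rule on 11]
14. q, w2   [and-rule on 13]
15. p, w2   [and-rule on 13]
Accessibility: w0Rw0, w0Rw1, w0Rw2, w1Rw1, w2Rw2
Complete open branch: satisfiable in S4, hence also in K, T (this S4-model is also a K-model and a T-model).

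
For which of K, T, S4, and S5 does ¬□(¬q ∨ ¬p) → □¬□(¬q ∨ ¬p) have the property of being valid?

S5

S5-tableau for the negation ¬(¬□(¬q ∨ ¬p) → □¬□(¬q ∨ ¬p)):
1. ¬(¬□(¬q ∨ ¬p) → □¬□(¬q ∨ ¬p)), w0
2. ¬□(¬q ∨ ¬p), w0
3. ¬□¬□(¬q ∨ ¬p), w0
4. ¬(¬q ∨ ¬p), w1
5. q, w1
6. p, w1
7. □(¬q ∨ ¬p), w2
8. ¬q ∨ ¬p, w0
9. ¬q ∨ ¬p, w1
10. ¬q ∨ ¬p, w2
11. ¬p, w0
12. ¬p, w1
Accessibility: w0Rw0, w0Rw1, w0Rw2, w1Rw0, w1Rw1, w1Rw2, w2Rw0, w2Rw1, w2Rw2
Branch closes: p and ¬p both at w1.
Every branch closes (one shown): valid in S5.
S4-tableau for the negation ¬(¬□(¬q ∨ ¬p) → □¬□(¬q ∨ ¬p)):
1. ¬(¬□(¬q ∨ ¬p) → □¬□(¬q ∨ ¬p)), w0
2. ¬□(¬q ∨ ¬p), w0
3. ¬□¬□(¬q ∨ ¬p), w0
4. ¬(¬q ∨ ¬p), w1
5. q, w1
6. p, w1
7. □(¬q ∨ ¬p), w2
8. ¬q ∨ ¬p, w2
9. ¬p, w2
Accessibility: w0Rw0, w0Rw1, w0Rw2, w1Rw1, w2Rw2
Complete open branch: countermodel on an S4-frame, so not valid in S4, nor in K, T (the same frame is also a K-frame and a T-frame).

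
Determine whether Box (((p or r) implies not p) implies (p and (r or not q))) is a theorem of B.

Invalid (countermodel exists)

Tableau for the negation not Box (((p or r) implies not p) implies (p and (r or not q))):
1. not Box (((p or r) implies not p) implies (p and (r or not q))), u
2. not (((p or r) implies not p) implies (p and (r or not q))), v
3. (p or r) implies not p, v
4. not (p and (r or not q)), v
5. not p, v
6. not (r or not q), v
7. not r, v
8. q, v
Accessibility: uRu, uRv, vRu, vRv
The negation has an open branch (countermodel exists).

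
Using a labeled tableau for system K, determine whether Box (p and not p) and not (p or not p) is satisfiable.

1. Box (p and not p) and not (p or not p), w0
2. Box (p and not p), w0
3. not (p or not p), w0
4. not p, w0
5. p, w0
Branch closes: p and not p both at w0.
All branches of the tableau close; one closing branch shown above.

No, unsatisfiable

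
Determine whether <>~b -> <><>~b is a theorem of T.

Tableau for the negation ~(<>~b -> <><>~b):
1. ~(<>~b -> <><>~b), w0
2. <>~b, w0
3. ~<><>~b, w0
4. ~<>~b, w0
5. b, w0
6. ~b, w1
7. ~<>~b, w1
8. b, w1
Accessibility: w0Rw0, w0Rw1, w1Rw1
Branch closes: b and ~b both at w1.
Every branch of the negation's tableau closes; the branch above is one of them.

Yes, valid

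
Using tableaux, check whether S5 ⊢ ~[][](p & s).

Invalid (countermodel exists)

Tableau for the negation [][](p & s):
1. [][](p & s), w0
2. [](p & s), w0
3. p & s, w0
4. p, w0
5. s, w0
Accessibility: w0Rw0
The negation has an open branch (countermodel exists).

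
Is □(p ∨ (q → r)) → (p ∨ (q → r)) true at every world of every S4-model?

Tableau for the negation ¬(□(p ∨ (q → r)) → (p ∨ (q → r))):
1. ¬(□(p ∨ (q → r)) → (p ∨ (q → r))), u
2. □(p ∨ (q → r)), u
3. ¬(p ∨ (q → r)), u
4. ¬p, u
5. ¬(q → r), u
6. q, u
7. ¬r, u
8. p ∨ (q → r), u
9. q → r, u
10. r, u
Accessibility: uRu
Branch closes: r and ¬r both at u.
Every branch of the negation's tableau closes; the branch above is one of them.

Valid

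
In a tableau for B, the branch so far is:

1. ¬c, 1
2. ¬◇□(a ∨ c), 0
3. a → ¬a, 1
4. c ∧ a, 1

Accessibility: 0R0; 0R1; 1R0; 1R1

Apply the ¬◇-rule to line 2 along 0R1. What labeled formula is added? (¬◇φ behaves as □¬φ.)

¬□(a ∨ c), 1

¬◇φ behaves as □¬φ: propagate the negated body to each accessible world.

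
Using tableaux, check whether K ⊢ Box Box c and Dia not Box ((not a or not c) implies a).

No, not valid

Tableau for the negation not (Box Box c and Dia not Box ((not a or not c) implies a)):
1. not (Box Box c and Dia not Box ((not a or not c) implies a)), w0
2. not Dia not Box ((not a or not c) implies a), w0
The negation has an open branch (countermodel exists).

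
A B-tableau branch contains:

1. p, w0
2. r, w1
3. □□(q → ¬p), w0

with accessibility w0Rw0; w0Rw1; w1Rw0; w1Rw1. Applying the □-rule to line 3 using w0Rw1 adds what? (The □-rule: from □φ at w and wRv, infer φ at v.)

□(q → ¬p), w1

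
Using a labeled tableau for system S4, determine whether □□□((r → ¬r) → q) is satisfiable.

Satisfiable

1. □□□((r → ¬r) → q), w0
2. □□((r → ¬r) → q), w0
3. □((r → ¬r) → q), w0
4. (r → ¬r) → q, w0
5. q, w0
Accessibility: w0Rw0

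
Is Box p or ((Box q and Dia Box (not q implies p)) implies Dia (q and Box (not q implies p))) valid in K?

Tableau for the negation not (Box p or ((Box q and Dia Box (not q implies p)) implies Dia (q and Box (not q implies p)))):
1. not (Box p or ((Box q and Dia Box (not q implies p)) implies Dia (q and Box (not q implies p)))), u
2. not Box p, u   [neg-or-rule on 1]
3. not ((Box q and Dia Box (not q implies p)) implies Dia (q and Box (not q implies p))), u   [neg-or-rule on 1]
4. Box q and Dia Box (not q implies p), u   [neg-implies-rule on 3]
5. not Dia (q and Box (not q implies p)), u   [neg-implies-rule on 3]
6. Box q, u   [and-rule on 4]
7. Dia Box (not q implies p), u   [and-rule on 4]
8. not p, v   [neg-Box-rule on 2: fresh world v, uRv]
9. not (q and Box (not q implies p)), v   [neg-Dia-rule on 5 via uRv]
10. q, v   [Box-rule on 6 via uRv]
11. not Box (not q implies p), v   [neg-and-rule on 9 (branches; this branch)]
12. Box (not q implies p), w   [Dia-rule on 7: fresh world w, uRw]
13. not (q and Box (not q implies p)), w   [neg-Dia-rule on 5 via uRw]
14. q, w   [Box-rule on 6 via uRw]
15. not Box (not q implies p), w   [neg-and-rule on 13 (branches; this branch)]
16. not (not q implies p), x   [neg-Box-rule on 11: fresh world x, vRx]
17. not q, x   [neg-implies-rule on 16]
18. not p, x   [neg-implies-rule on 16]
19. not (not q implies p), y   [neg-Box-rule on 15: fresh world y, wRy]
20. not q, y   [neg-implies-rule on 19]
21. not p, y   [neg-implies-rule on 19]
22. not q implies p, y   [Box-rule on 12 via wRy]
23. p, y   [implies-rule on 22 (branches; this branch)]
Accessibility: uRv, uRw, vRx, wRy
Branch closes: p and not p both at y.
Every branch of the negation's tableau closes; the branch above is one of them.

Valid in K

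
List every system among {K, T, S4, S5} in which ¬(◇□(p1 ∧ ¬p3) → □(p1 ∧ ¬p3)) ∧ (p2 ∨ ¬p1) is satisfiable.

K, T, S4

S4-tableau for the formula:
1. ¬(◇□(p1 ∧ ¬p3) → □(p1 ∧ ¬p3)) ∧ (p2 ∨ ¬p1), w0
2. ¬(◇□(p1 ∧ ¬p3) → □(p1 ∧ ¬p3)), w0
3. p2 ∨ ¬p1, w0
4. ◇□(p1 ∧ ¬p3), w0
5. ¬□(p1 ∧ ¬p3), w0
6. ¬p1, w0
7. □(p1 ∧ ¬p3), w1
8. p1 ∧ ¬p3, w1
9. p1, w1
10. ¬p3, w1
11. ¬(p1 ∧ ¬p3), w2
12. p3, w2
Accessibility: w0Rw0, w0Rw1, w0Rw2, w1Rw1, w2Rw2
Complete open branch: satisfiable in S4, hence also in K, T (this S4-model is also a K-model and a T-model).
S5-tableau for the formula:
1. ¬(◇□(p1 ∧ ¬p3) → □(p1 ∧ ¬p3)) ∧ (p2 ∨ ¬p1), w0
2. ¬(◇□(p1 ∧ ¬p3) → □(p1 ∧ ¬p3)), w0
3. p2 ∨ ¬p1, w0
4. ◇□(p1 ∧ ¬p3), w0
5. ¬□(p1 ∧ ¬p3), w0
6. p2, w0
7. □(p1 ∧ ¬p3), w1
8. p1 ∧ ¬p3, w0
9. p1, w0
10. ¬p3, w0
11. p1 ∧ ¬p3, w1
12. p1, w1
13. ¬p3, w1
14. ¬(p1 ∧ ¬p3), w2
15. p1 ∧ ¬p3, w2
16. p1, w2
17. ¬p3, w2
18. p3, w2
Accessibility: w0Rw0, w0Rw1, w0Rw2, w1Rw0, w1Rw1, w1Rw2, w2Rw0, w2Rw1, w2Rw2
Branch closes: p3 and ¬p3 both at w2.
Every branch closes (one shown): unsatisfiable in S5.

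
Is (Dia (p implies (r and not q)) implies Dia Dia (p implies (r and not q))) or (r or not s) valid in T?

Tableau for the negation not ((Dia (p implies (r and not q)) implies Dia Dia (p implies (r and not q))) or (r or not s)):
1. not ((Dia (p implies (r and not q)) implies Dia Dia (p implies (r and not q))) or (r or not s)), 0
2. not (Dia (p implies (r and not q)) implies Dia Dia (p implies (r and not q))), 0
3. not (r or not s), 0
4. Dia (p implies (r and not q)), 0
5. not Dia Dia (p implies (r and not q)), 0
6. not r, 0
7. s, 0
8. not Dia (p implies (r and not q)), 0
9. not (p implies (r and not q)), 0
10. p, 0
11. not (r and not q), 0
12. q, 0
13. p implies (r and not q), 1
14. not Dia (p implies (r and not q)), 1
15. not (p implies (r and not q)), 1
16. p, 1
17. not (r and not q), 1
18. r and not q, 1
19. r, 1
20. not q, 1
21. q, 1
Accessibility: 0R0, 0R1, 1R1
Branch closes: q and not q both at 1.
Every branch of the negation's tableau closes; the branch above is one of them.

Yes, valid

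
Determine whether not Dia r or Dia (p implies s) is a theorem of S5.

Not valid

Tableau for the negation not (not Dia r or Dia (p implies s)):
1. not (not Dia r or Dia (p implies s)), w0
2. Dia r, w0   [neg-or-rule on 1]
3. not Dia (p implies s), w0   [neg-or-rule on 1]
4. not (p implies s), w0   [neg-Dia-rule on 3 via w0Rw0]
5. p, w0   [neg-implies-rule on 4]
6. not s, w0   [neg-implies-rule on 4]
7. r, w1   [Dia-rule on 2: fresh world w1, w0Rw1]
8. not (p implies s), w1   [neg-Dia-rule on 3 via w0Rw1]
9. p, w1   [neg-implies-rule on 8]
10. not s, w1   [neg-implies-rule on 8]
Accessibility: w0Rw0, w0Rw1, w1Rw0, w1Rw1
The negation has an open branch (countermodel exists).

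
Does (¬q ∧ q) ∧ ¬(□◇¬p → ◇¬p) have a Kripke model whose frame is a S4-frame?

Unsatisfiable (every branch closes)

1. (¬q ∧ q) ∧ ¬(□◇¬p → ◇¬p), u
2. ¬q ∧ q, u
3. ¬(□◇¬p → ◇¬p), u
4. ¬q, u
5. q, u
Accessibility: uRu
Branch closes: q and ¬q both at u.
Every branch closes; the branch above is one of them.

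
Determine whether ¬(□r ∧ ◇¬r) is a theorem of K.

Valid in K

Tableau for the negation □r ∧ ◇¬r:
1. □r ∧ ◇¬r, w0
2. □r, w0   [∧-rule on 1]
3. ◇¬r, w0   [∧-rule on 1]
4. ¬r, w1   [◇-rule on 3: fresh world w1, w0Rw1]
5. r, w1   [□-rule on 2 via w0Rw1]
Accessibility: w0Rw1
Branch closes: r and ¬r both at w1.
Every branch of the negation's tableau closes; the branch above is one of them.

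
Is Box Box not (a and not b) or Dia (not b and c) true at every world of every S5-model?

Tableau for the negation not (Box Box not (a and not b) or Dia (not b and c)):
1. not (Box Box not (a and not b) or Dia (not b and c)), 0
2. not Box Box not (a and not b), 0
3. not Dia (not b and c), 0
4. not (not b and c), 0
5. not c, 0
6. not Box not (a and not b), 1
7. not (not b and c), 1
8. not c, 1
9. a and not b, 2
10. a, 2
11. not b, 2
12. not (not b and c), 2
13. not c, 2
Accessibility: 0R0, 0R1, 0R2, 1R0, 1R1, 1R2, 2R0, 2R1, 2R2
The negation has an open branch (countermodel exists).

Invalid (countermodel exists)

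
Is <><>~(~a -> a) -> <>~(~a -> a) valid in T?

No, not valid

Tableau for the negation ~(<><>~(~a -> a) -> <>~(~a -> a)):
1. ~(<><>~(~a -> a) -> <>~(~a -> a)), u
2. <><>~(~a -> a), u   [~->-rule on 1]
3. ~<>~(~a -> a), u   [~->-rule on 1]
4. ~a -> a, u   [~<>-rule on 3 via uRu]
5. a, u   [->-rule on 4 (branches; this branch)]
6. <>~(~a -> a), v   [<>-rule on 2: fresh world v, uRv]
7. ~a -> a, v   [~<>-rule on 3 via uRv]
8. a, v   [->-rule on 7 (branches; this branch)]
9. ~(~a -> a), w   [<>-rule on 6: fresh world w, vRw]
10. ~a, w   [~->-rule on 9]
Accessibility: uRu, uRv, vRv, vRw, wRw
The negation has an open branch (countermodel exists).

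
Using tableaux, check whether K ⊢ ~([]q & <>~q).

Tableau for the negation []q & <>~q:
1. []q & <>~q, u
2. []q, u
3. <>~q, u
4. ~q, v
5. q, v
Accessibility: uRv
Branch closes: q and ~q both at v.
All branches of the negation close; one closing branch shown above.

Valid in K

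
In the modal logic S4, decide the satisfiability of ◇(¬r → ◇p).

Satisfiable (open branch found)

1. ◇(¬r → ◇p), u
2. ¬r → ◇p, v
3. ◇p, v
4. p, w
Accessibility: uRu, uRv, uRw, vRv, vRw, wRw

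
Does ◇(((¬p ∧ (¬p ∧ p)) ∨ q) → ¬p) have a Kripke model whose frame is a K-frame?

Yes, satisfiable

1. ◇(((¬p ∧ (¬p ∧ p)) ∨ q) → ¬p), 0
2. ((¬p ∧ (¬p ∧ p)) ∨ q) → ¬p, 1   [◇-rule on 1: fresh world 1, 0R1]
3. ¬p, 1   [→-rule on 2 (branches; this branch)]
Accessibility: 0R1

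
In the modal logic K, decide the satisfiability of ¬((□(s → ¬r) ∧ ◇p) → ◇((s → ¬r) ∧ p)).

1. ¬((□(s → ¬r) ∧ ◇p) → ◇((s → ¬r) ∧ p)), w0
2. □(s → ¬r) ∧ ◇p, w0   [¬→-rule on 1]
3. ¬◇((s → ¬r) ∧ p), w0   [¬→-rule on 1]
4. □(s → ¬r), w0   [∧-rule on 2]
5. ◇p, w0   [∧-rule on 2]
6. p, w1   [◇-rule on 5: fresh world w1, w0Rw1]
7. ¬((s → ¬r) ∧ p), w1   [¬◇-rule on 3 via w0Rw1]
8. s → ¬r, w1   [□-rule on 4 via w0Rw1]
9. ¬(s → ¬r), w1   [¬∧-rule on 7 (branches; this branch)]
10. s, w1   [¬→-rule on 9]
11. r, w1   [¬→-rule on 9]
12. ¬r, w1   [→-rule on 8 (branches; this branch)]
Accessibility: w0Rw1
Branch closes: r and ¬r both at w1.
All branches of the tableau close; one closing branch shown above.

No, unsatisfiable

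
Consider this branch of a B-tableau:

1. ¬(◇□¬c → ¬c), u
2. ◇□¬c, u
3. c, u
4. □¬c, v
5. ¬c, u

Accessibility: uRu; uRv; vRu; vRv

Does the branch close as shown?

Both c and ¬c appear at u.

Closed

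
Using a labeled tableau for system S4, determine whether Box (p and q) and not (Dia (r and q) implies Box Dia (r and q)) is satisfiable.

Satisfiable

1. Box (p and q) and not (Dia (r and q) implies Box Dia (r and q)), w0
2. Box (p and q), w0   [and-rule on 1]
3. not (Dia (r and q) implies Box Dia (r and q)), w0   [and-rule on 1]
4. Dia (r and q), w0   [neg-implies-rule on 3]
5. not Box Dia (r and q), w0   [neg-implies-rule on 3]
6. p and q, w0   [Box-rule on 2 via w0Rw0]
7. p, w0   [and-rule on 6]
8. q, w0   [and-rule on 6]
9. r and q, w1   [Dia-rule on 4: fresh world w1, w0Rw1]
10. r, w1   [and-rule on 9]
11. q, w1   [and-rule on 9]
12. p and q, w1   [Box-rule on 2 via w0Rw1]
13. p, w1   [and-rule on 12]
14. not Dia (r and q), w2   [neg-Box-rule on 5: fresh world w2, w0Rw2]
15. p and q, w2   [Box-rule on 2 via w0Rw2]
16. p, w2   [and-rule on 15]
17. q, w2   [and-rule on 15]
18. not (r and q), w2   [neg-Dia-rule on 14 via w2Rw2]
19. not r, w2   [neg-and-rule on 18 (branches; this branch)]
Accessibility: w0Rw0, w0Rw1, w0Rw2, w1Rw1, w2Rw2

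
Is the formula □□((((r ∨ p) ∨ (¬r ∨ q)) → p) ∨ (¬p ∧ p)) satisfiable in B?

Satisfiable

1. □□((((r ∨ p) ∨ (¬r ∨ q)) → p) ∨ (¬p ∧ p)), 0
2. □((((r ∨ p) ∨ (¬r ∨ q)) → p) ∨ (¬p ∧ p)), 0
3. (((r ∨ p) ∨ (¬r ∨ q)) → p) ∨ (¬p ∧ p), 0
4. ((r ∨ p) ∨ (¬r ∨ q)) → p, 0
5. p, 0
Accessibility: 0R0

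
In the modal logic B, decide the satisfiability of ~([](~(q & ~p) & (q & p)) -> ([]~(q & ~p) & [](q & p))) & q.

Unsatisfiable

1. ~([](~(q & ~p) & (q & p)) -> ([]~(q & ~p) & [](q & p))) & q, u
2. ~([](~(q & ~p) & (q & p)) -> ([]~(q & ~p) & [](q & p))), u   [&-rule on 1]
3. q, u   [&-rule on 1]
4. [](~(q & ~p) & (q & p)), u   [~->-rule on 2]
5. ~([]~(q & ~p) & [](q & p)), u   [~->-rule on 2]
6. ~(q & ~p) & (q & p), u   [[]-rule on 4 via uRu]
7. ~(q & ~p), u   [&-rule on 6]
8. q & p, u   [&-rule on 6]
9. p, u   [&-rule on 8]
10. ~[](q & p), u   [~&-rule on 5 (branches; this branch)]
11. ~(q & p), v   [~[]-rule on 10: fresh world v, uRv]
12. ~(q & ~p) & (q & p), v   [[]-rule on 4 via uRv]
13. ~(q & ~p), v   [&-rule on 12]
14. q & p, v   [&-rule on 12]
15. q, v   [&-rule on 14]
16. p, v   [&-rule on 14]
17. ~p, v   [~&-rule on 11 (branches; this branch)]
Accessibility: uRu, uRv, vRu, vRv
Branch closes: p and ~p both at v.
(One branch shown.) All branches close.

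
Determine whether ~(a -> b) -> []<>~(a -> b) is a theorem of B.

Yes, valid

Tableau for the negation ~(~(a -> b) -> []<>~(a -> b)):
1. ~(~(a -> b) -> []<>~(a -> b)), u
2. ~(a -> b), u   [~->-rule on 1]
3. ~[]<>~(a -> b), u   [~->-rule on 1]
4. a, u   [~->-rule on 2]
5. ~b, u   [~->-rule on 2]
6. ~<>~(a -> b), v   [~[]-rule on 3: fresh world v, uRv]
7. a -> b, u   [~<>-rule on 6 via vRu]
8. a -> b, v   [~<>-rule on 6 via vRv]
9. b, u   [->-rule on 7 (branches; this branch)]
Accessibility: uRu, uRv, vRu, vRv
Branch closes: b and ~b both at u.
All branches of the negation close; one closing branch shown above.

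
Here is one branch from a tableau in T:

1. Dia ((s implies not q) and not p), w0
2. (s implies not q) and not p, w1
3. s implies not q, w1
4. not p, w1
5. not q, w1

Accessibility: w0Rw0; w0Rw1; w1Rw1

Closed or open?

No, open

There is no literal clash: for every atom and world, at most one sign appears.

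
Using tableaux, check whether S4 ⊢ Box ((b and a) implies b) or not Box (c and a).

Tableau for the negation not (Box ((b and a) implies b) or not Box (c and a)):
1. not (Box ((b and a) implies b) or not Box (c and a)), w0
2. not Box ((b and a) implies b), w0
3. Box (c and a), w0
4. c and a, w0
5. c, w0
6. a, w0
7. not ((b and a) implies b), w1
8. b and a, w1
9. not b, w1
10. b, w1
11. a, w1
Accessibility: w0Rw0, w0Rw1, w1Rw1
Branch closes: b and not b both at w1.
All branches of the negation close; one closing branch shown above.

Valid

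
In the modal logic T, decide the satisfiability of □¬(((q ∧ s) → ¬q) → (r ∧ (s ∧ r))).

Satisfiable

1. □¬(((q ∧ s) → ¬q) → (r ∧ (s ∧ r))), u
2. ¬(((q ∧ s) → ¬q) → (r ∧ (s ∧ r))), u
3. (q ∧ s) → ¬q, u
4. ¬(r ∧ (s ∧ r)), u
5. ¬q, u
6. ¬(s ∧ r), u
7. ¬r, u
Accessibility: uRu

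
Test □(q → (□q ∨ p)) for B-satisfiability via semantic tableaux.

Yes, satisfiable

1. □(q → (□q ∨ p)), u
2. q → (□q ∨ p), u
3. □q ∨ p, u
4. p, u
Accessibility: uRu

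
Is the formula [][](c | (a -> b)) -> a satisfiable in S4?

1. [][](c | (a -> b)) -> a, w0
2. a, w0
Accessibility: w0Rw0

Satisfiable (open branch found)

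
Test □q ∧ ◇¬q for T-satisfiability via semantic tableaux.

1. □q ∧ ◇¬q, 0
2. □q, 0
3. ◇¬q, 0
4. q, 0
5. ¬q, 1
6. q, 1
Accessibility: 0R0, 0R1, 1R1
Branch closes: q and ¬q both at 1.
(One branch shown.) All branches close.

Unsatisfiable (every branch closes)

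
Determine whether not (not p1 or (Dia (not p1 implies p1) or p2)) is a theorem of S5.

Tableau for the negation not p1 or (Dia (not p1 implies p1) or p2):
1. not p1 or (Dia (not p1 implies p1) or p2), w0
2. Dia (not p1 implies p1) or p2, w0   [or-rule on 1 (branches; this branch)]
3. p2, w0   [or-rule on 2 (branches; this branch)]
Accessibility: w0Rw0
The negation has an open branch (countermodel exists).

Invalid (countermodel exists)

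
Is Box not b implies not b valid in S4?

Yes, valid

Tableau for the negation not (Box not b implies not b):
1. not (Box not b implies not b), w0
2. Box not b, w0
3. b, w0
4. not b, w0
Accessibility: w0Rw0
Branch closes: b and not b both at w0.
All branches of the negation close; one closing branch shown above.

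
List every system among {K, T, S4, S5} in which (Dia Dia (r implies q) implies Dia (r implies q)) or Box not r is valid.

T-tableau for the negation not ((Dia Dia (r implies q) implies Dia (r implies q)) or Box not r):
1. not ((Dia Dia (r implies q) implies Dia (r implies q)) or Box not r), 0
2. not (Dia Dia (r implies q) implies Dia (r implies q)), 0
3. not Box not r, 0
4. Dia Dia (r implies q), 0
5. not Dia (r implies q), 0
6. not (r implies q), 0
7. r, 0
8. not q, 0
9. r, 1
10. not (r implies q), 1
11. not q, 1
12. Dia (r implies q), 2
13. not (r implies q), 2
14. r, 2
15. not q, 2
16. r implies q, 3
17. q, 3
Accessibility: 0R0, 0R1, 0R2, 1R1, 2R2, 2R3, 3R3
Complete open branch: countermodel on a T-frame, so not valid in T, nor in K (the same frame is also a K-frame).
S4-tableau for the negation not ((Dia Dia (r implies q) implies Dia (r implies q)) or Box not r):
1. not ((Dia Dia (r implies q) implies Dia (r implies q)) or Box not r), 0
2. not (Dia Dia (r implies q) implies Dia (r implies q)), 0
3. not Box not r, 0
4. Dia Dia (r implies q), 0
5. not Dia (r implies q), 0
6. not (r implies q), 0
7. r, 0
8. not q, 0
9. r, 1
10. not (r implies q), 1
11. not q, 1
12. Dia (r implies q), 2
13. not (r implies q), 2
14. r, 2
15. not q, 2
16. r implies q, 3
17. not (r implies q), 3
18. r, 3
19. not q, 3
20. q, 3
Accessibility: 0R0, 0R1, 0R2, 0R3, 1R1, 2R2, 2R3, 3R3
Branch closes: q and not q both at 3.
Every branch closes (one shown): valid in S4, hence also in S5 (every theorem of S4 is a theorem of S5).

S4, S5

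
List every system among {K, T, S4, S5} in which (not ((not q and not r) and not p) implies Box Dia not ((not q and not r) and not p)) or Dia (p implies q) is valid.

T-tableau for the negation not ((not ((not q and not r) and not p) implies Box Dia not ((not q and not r) and not p)) or Dia (p implies q)):
1. not ((not ((not q and not r) and not p) implies Box Dia not ((not q and not r) and not p)) or Dia (p implies q)), 0
2. not (not ((not q and not r) and not p) implies Box Dia not ((not q and not r) and not p)), 0
3. not Dia (p implies q), 0
4. not ((not q and not r) and not p), 0
5. not Box Dia not ((not q and not r) and not p), 0
6. not (p implies q), 0
7. p, 0
8. not q, 0
9. not (not q and not r), 0
10. r, 0
11. not Dia not ((not q and not r) and not p), 1
12. not (p implies q), 1
13. p, 1
14. not q, 1
15. (not q and not r) and not p, 1
16. not q and not r, 1
17. not p, 1
Accessibility: 0R0, 0R1, 1R1
Branch closes: p and not p both at 1.
Every branch closes (one shown): valid in T, hence also in S4, S5 (every theorem of T is a theorem of S4 and S5).
K-tableau for the negation not ((not ((not q and not r) and not p) implies Box Dia not ((not q and not r) and not p)) or Dia (p implies q)):
1. not ((not ((not q and not r) and not p) implies Box Dia not ((not q and not r) and not p)) or Dia (p implies q)), 0
2. not (not ((not q and not r) and not p) implies Box Dia not ((not q and not r) and not p)), 0
3. not Dia (p implies q), 0
4. not ((not q and not r) and not p), 0
5. not Box Dia not ((not q and not r) and not p), 0
6. p, 0
7. not Dia not ((not q and not r) and not p), 1
8. not (p implies q), 1
9. p, 1
10. not q, 1
Accessibility: 0R1
Complete open branch: countermodel on a K-frame, so not valid in K.

T, S4, S5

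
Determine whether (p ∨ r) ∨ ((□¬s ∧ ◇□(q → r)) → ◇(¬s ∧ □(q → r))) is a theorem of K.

Tableau for the negation ¬((p ∨ r) ∨ ((□¬s ∧ ◇□(q → r)) → ◇(¬s ∧ □(q → r)))):
1. ¬((p ∨ r) ∨ ((□¬s ∧ ◇□(q → r)) → ◇(¬s ∧ □(q → r)))), w0
2. ¬(p ∨ r), w0
3. ¬((□¬s ∧ ◇□(q → r)) → ◇(¬s ∧ □(q → r))), w0
4. ¬p, w0
5. ¬r, w0
6. □¬s ∧ ◇□(q → r), w0
7. ¬◇(¬s ∧ □(q → r)), w0
8. □¬s, w0
9. ◇□(q → r), w0
10. □(q → r), w1
11. ¬(¬s ∧ □(q → r)), w1
12. ¬s, w1
13. ¬□(q → r), w1
14. ¬(q → r), w2
15. q, w2
16. ¬r, w2
17. q → r, w2
18. r, w2
Accessibility: w0Rw1, w1Rw2
Branch closes: r and ¬r both at w2.
Every branch of the negation's tableau closes; the branch above is one of them.

Valid in K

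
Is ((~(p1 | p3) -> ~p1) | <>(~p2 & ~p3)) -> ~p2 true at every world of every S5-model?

Tableau for the negation ~(((~(p1 | p3) -> ~p1) | <>(~p2 & ~p3)) -> ~p2):
1. ~(((~(p1 | p3) -> ~p1) | <>(~p2 & ~p3)) -> ~p2), 0
2. (~(p1 | p3) -> ~p1) | <>(~p2 & ~p3), 0   [~->-rule on 1]
3. p2, 0   [~->-rule on 1]
4. <>(~p2 & ~p3), 0   [|-rule on 2 (branches; this branch)]
5. ~p2 & ~p3, 1   [<>-rule on 4: fresh world 1, 0R1]
6. ~p2, 1   [&-rule on 5]
7. ~p3, 1   [&-rule on 5]
Accessibility: 0R0, 0R1, 1R0, 1R1
The negation has an open branch (countermodel exists).

Not valid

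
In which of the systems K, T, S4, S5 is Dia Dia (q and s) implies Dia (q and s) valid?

T-tableau for the negation not (Dia Dia (q and s) implies Dia (q and s)):
1. not (Dia Dia (q and s) implies Dia (q and s)), w0
2. Dia Dia (q and s), w0   [neg-implies-rule on 1]
3. not Dia (q and s), w0   [neg-implies-rule on 1]
4. not (q and s), w0   [neg-Dia-rule on 3 via w0Rw0]
5. not s, w0   [neg-and-rule on 4 (branches; this branch)]
6. Dia (q and s), w1   [Dia-rule on 2: fresh world w1, w0Rw1]
7. not (q and s), w1   [neg-Dia-rule on 3 via w0Rw1]
8. not s, w1   [neg-and-rule on 7 (branches; this branch)]
9. q and s, w2   [Dia-rule on 6: fresh world w2, w1Rw2]
10. q, w2   [and-rule on 9]
11. s, w2   [and-rule on 9]
Accessibility: w0Rw0, w0Rw1, w1Rw1, w1Rw2, w2Rw2
Complete open branch: countermodel on a T-frame, so not valid in T, nor in K (the same frame is also a K-frame).
S4-tableau for the negation not (Dia Dia (q and s) implies Dia (q and s)):
1. not (Dia Dia (q and s) implies Dia (q and s)), w0
2. Dia Dia (q and s), w0   [neg-implies-rule on 1]
3. not Dia (q and s), w0   [neg-implies-rule on 1]
4. not (q and s), w0   [neg-Dia-rule on 3 via w0Rw0]
5. not s, w0   [neg-and-rule on 4 (branches; this branch)]
6. Dia (q and s), w1   [Dia-rule on 2: fresh world w1, w0Rw1]
7. not (q and s), w1   [neg-Dia-rule on 3 via w0Rw1]
8. not s, w1   [neg-and-rule on 7 (branches; this branch)]
9. q and s, w2   [Dia-rule on 6: fresh world w2, w1Rw2]
10. q, w2   [and-rule on 9]
11. s, w2   [and-rule on 9]
12. not (q and s), w2   [neg-Dia-rule on 3 via w0Rw2]
13. not s, w2   [neg-and-rule on 12 (branches; this branch)]
Accessibility: w0Rw0, w0Rw1, w0Rw2, w1Rw1, w1Rw2, w2Rw2
Branch closes: s and not s both at w2.
Every branch closes (one shown): valid in S4, hence also in S5 (every theorem of S4 is a theorem of S5).

S4, S5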